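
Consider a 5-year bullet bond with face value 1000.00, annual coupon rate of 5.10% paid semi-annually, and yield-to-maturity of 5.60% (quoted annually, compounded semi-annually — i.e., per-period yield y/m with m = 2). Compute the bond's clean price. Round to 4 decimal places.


Coupon per period c = face * coupon_rate / m = 25.500000
Periods per year m = 2; per-period yield y/m = 0.028000
Number of cashflows N = 10
Cashflows (t years, CF_t, discount factor 1/(1+y/m)^(m*t), PV):
  t = 0.5000: CF_t = 25.500000, DF = 0.972763, PV = 24.805447
  t = 1.0000: CF_t = 25.500000, DF = 0.946267, PV = 24.129813
  t = 1.5000: CF_t = 25.500000, DF = 0.920493, PV = 23.472580
  t = 2.0000: CF_t = 25.500000, DF = 0.895422, PV = 22.833249
  t = 2.5000: CF_t = 25.500000, DF = 0.871033, PV = 22.211332
  t = 3.0000: CF_t = 25.500000, DF = 0.847308, PV = 21.606354
  t = 3.5000: CF_t = 25.500000, DF = 0.824230, PV = 21.017854
  t = 4.0000: CF_t = 25.500000, DF = 0.801780, PV = 20.445384
  t = 4.5000: CF_t = 25.500000, DF = 0.779941, PV = 19.888505
  t = 5.0000: CF_t = 1025.500000, DF = 0.758698, PV = 778.044645
Price P = sum_t PV_t = 978.455165

Answer: Price = 978.4552


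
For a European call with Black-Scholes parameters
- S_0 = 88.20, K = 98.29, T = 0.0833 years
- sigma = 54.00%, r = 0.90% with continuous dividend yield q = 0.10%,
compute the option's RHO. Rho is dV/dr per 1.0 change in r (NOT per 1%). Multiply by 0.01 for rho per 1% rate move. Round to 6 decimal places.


Answer: Rho = 1.808549

Derivation:
d1 = -0.6127796639; d2 = -0.7686330566
phi(d1) = 0.3306522727; exp(-qT) = 0.9999167035; exp(-rT) = 0.9992505810
N(d2) = 0.2210555879
Rho = K*T*exp(-rT)*N(d2) = 98.2900 * 0.0833 * 0.9992505810 * 0.2210555879 = 1.808549


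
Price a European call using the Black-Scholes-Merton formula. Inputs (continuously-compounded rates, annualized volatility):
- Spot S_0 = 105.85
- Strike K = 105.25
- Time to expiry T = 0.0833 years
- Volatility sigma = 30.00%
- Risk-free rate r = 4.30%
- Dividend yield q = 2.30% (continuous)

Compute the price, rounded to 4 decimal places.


d1 = (ln(S/K) + (r - q + 0.5*sigma^2) * T) / (sigma * sqrt(T)) = 0.12818614
d2 = d1 - sigma * sqrt(T) = 0.04160092
exp(-rT) = 0.99642451; exp(-qT) = 0.99808593
C = S_0 * exp(-qT) * N(d1) - K * exp(-rT) * N(d2)
N(d1) = 0.55099917; N(d2) = 0.51659158
C = 105.8500 * 0.99808593 * 0.55099917 - 105.2500 * 0.99642451 * 0.51659158 = 4.0348

Answer: Price = 4.0348


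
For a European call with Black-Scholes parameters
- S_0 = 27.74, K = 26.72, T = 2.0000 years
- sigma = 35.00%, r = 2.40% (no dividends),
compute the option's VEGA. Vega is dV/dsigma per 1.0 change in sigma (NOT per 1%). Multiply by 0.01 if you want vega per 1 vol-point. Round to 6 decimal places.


Answer: Vega = 14.328463

Derivation:
d1 = 0.4201488410; d2 = -0.0748259058
phi(d1) = 0.3652398355; exp(-qT) = 1.0000000000; exp(-rT) = 0.9531337871
Vega = S * exp(-qT) * phi(d1) * sqrt(T) = 27.7400 * 1.0000000000 * 0.3652398355 * 1.4142135624 = 14.328463


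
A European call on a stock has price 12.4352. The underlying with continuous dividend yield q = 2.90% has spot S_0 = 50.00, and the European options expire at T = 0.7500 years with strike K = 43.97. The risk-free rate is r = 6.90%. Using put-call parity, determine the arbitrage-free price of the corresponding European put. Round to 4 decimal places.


Answer: Put price = 5.2634

Derivation:
Put-call parity: C - P = S_0 * exp(-qT) - K * exp(-rT).
S_0 * exp(-qT) = 50.0000 * 0.97848483 = 48.92424128
K * exp(-rT) = 43.9700 * 0.94956623 = 41.75242708
P = C - S*exp(-qT) + K*exp(-rT)
P = 12.4352 - 48.92424128 + 41.75242708 = 5.2634


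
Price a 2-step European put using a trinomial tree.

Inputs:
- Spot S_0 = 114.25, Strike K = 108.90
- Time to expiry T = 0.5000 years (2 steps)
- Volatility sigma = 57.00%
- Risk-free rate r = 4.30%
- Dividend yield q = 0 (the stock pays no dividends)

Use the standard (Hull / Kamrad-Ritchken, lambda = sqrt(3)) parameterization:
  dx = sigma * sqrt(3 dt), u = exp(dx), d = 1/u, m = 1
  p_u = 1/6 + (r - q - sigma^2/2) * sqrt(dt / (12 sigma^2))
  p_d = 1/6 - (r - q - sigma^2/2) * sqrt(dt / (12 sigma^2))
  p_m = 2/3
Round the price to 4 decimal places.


Answer: Price = V(0,0) = 12.5805

Derivation:
dt = T/N = 0.250000; dx = sigma*sqrt(3*dt) = 0.493634
u = exp(dx) = 1.638260; d = 1/u = 0.610404
p_u = 0.136419, p_m = 0.666667, p_d = 0.196914
Discount per step: exp(-r*dt) = 0.989308
Stock lattice S(k, j) with j the centered position index:
  k=0: S(0,+0) = 114.2500
  k=1: S(1,-1) = 69.7386; S(1,+0) = 114.2500; S(1,+1) = 187.1712
  k=2: S(2,-2) = 42.5687; S(2,-1) = 69.7386; S(2,+0) = 114.2500; S(2,+1) = 187.1712; S(2,+2) = 306.6350
Terminal payoffs V(N, j) = max(K - S_T, 0):
  V(2,-2) = 66.331265; V(2,-1) = 39.161359; V(2,+0) = 0.000000; V(2,+1) = 0.000000; V(2,+2) = 0.000000
Backward induction: V(k, j) = exp(-r*dt) * [p_u * V(k+1, j+1) + p_m * V(k+1, j) + p_d * V(k+1, j-1)]
  V(1,-1) = exp(-r*dt) * [p_u*0.000000 + p_m*39.161359 + p_d*66.331265] = 38.750331
  V(1,+0) = exp(-r*dt) * [p_u*0.000000 + p_m*0.000000 + p_d*39.161359] = 7.628976
  V(1,+1) = exp(-r*dt) * [p_u*0.000000 + p_m*0.000000 + p_d*0.000000] = 0.000000
  V(0,+0) = exp(-r*dt) * [p_u*0.000000 + p_m*7.628976 + p_d*38.750331] = 12.580506


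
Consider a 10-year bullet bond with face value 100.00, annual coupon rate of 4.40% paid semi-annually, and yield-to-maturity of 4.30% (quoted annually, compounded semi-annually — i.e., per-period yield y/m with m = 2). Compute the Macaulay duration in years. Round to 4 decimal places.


Answer: Macaulay duration = 8.2052 years

Derivation:
Coupon per period c = face * coupon_rate / m = 2.200000
Periods per year m = 2; per-period yield y/m = 0.021500
Number of cashflows N = 20
Cashflows (t years, CF_t, discount factor 1/(1+y/m)^(m*t), PV):
  t = 0.5000: CF_t = 2.200000, DF = 0.978953, PV = 2.153696
  t = 1.0000: CF_t = 2.200000, DF = 0.958348, PV = 2.108366
  t = 1.5000: CF_t = 2.200000, DF = 0.938177, PV = 2.063990
  t = 2.0000: CF_t = 2.200000, DF = 0.918431, PV = 2.020548
  t = 2.5000: CF_t = 2.200000, DF = 0.899100, PV = 1.978021
  t = 3.0000: CF_t = 2.200000, DF = 0.880177, PV = 1.936388
  t = 3.5000: CF_t = 2.200000, DF = 0.861651, PV = 1.895632
  t = 4.0000: CF_t = 2.200000, DF = 0.843515, PV = 1.855734
  t = 4.5000: CF_t = 2.200000, DF = 0.825762, PV = 1.816675
  t = 5.0000: CF_t = 2.200000, DF = 0.808381, PV = 1.778439
  t = 5.5000: CF_t = 2.200000, DF = 0.791367, PV = 1.741007
  t = 6.0000: CF_t = 2.200000, DF = 0.774711, PV = 1.704364
  t = 6.5000: CF_t = 2.200000, DF = 0.758405, PV = 1.668491
  t = 7.0000: CF_t = 2.200000, DF = 0.742442, PV = 1.633373
  t = 7.5000: CF_t = 2.200000, DF = 0.726816, PV = 1.598995
  t = 8.0000: CF_t = 2.200000, DF = 0.711518, PV = 1.565340
  t = 8.5000: CF_t = 2.200000, DF = 0.696543, PV = 1.532394
  t = 9.0000: CF_t = 2.200000, DF = 0.681882, PV = 1.500141
  t = 9.5000: CF_t = 2.200000, DF = 0.667530, PV = 1.468567
  t = 10.0000: CF_t = 102.200000, DF = 0.653480, PV = 66.785699
Price P = sum_t PV_t = 100.805859
Macaulay numerator sum_t t * PV_t:
  t * PV_t at t = 0.5000: 1.076848
  t * PV_t at t = 1.0000: 2.108366
  t * PV_t at t = 1.5000: 3.095985
  t * PV_t at t = 2.0000: 4.041096
  t * PV_t at t = 2.5000: 4.945052
  t * PV_t at t = 3.0000: 5.809165
  t * PV_t at t = 3.5000: 6.634713
  t * PV_t at t = 4.0000: 7.422936
  t * PV_t at t = 4.5000: 8.175039
  t * PV_t at t = 5.0000: 8.892195
  t * PV_t at t = 5.5000: 9.575540
  t * PV_t at t = 6.0000: 10.226181
  t * PV_t at t = 6.5000: 10.845191
  t * PV_t at t = 7.0000: 11.433614
  t * PV_t at t = 7.5000: 11.992463
  t * PV_t at t = 8.0000: 12.522722
  t * PV_t at t = 8.5000: 13.025347
  t * PV_t at t = 9.0000: 13.501267
  t * PV_t at t = 9.5000: 13.951382
  t * PV_t at t = 10.0000: 667.856991
Macaulay duration D = (sum_t t * PV_t) / P = 827.132092 / 100.805859 = 8.205199


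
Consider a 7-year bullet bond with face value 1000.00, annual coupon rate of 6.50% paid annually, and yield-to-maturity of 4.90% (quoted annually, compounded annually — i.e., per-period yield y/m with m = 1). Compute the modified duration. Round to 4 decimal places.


Answer: Modified duration = 5.6224

Derivation:
Coupon per period c = face * coupon_rate / m = 65.000000
Periods per year m = 1; per-period yield y/m = 0.049000
Number of cashflows N = 7
Cashflows (t years, CF_t, discount factor 1/(1+y/m)^(m*t), PV):
  t = 1.0000: CF_t = 65.000000, DF = 0.953289, PV = 61.963775
  t = 2.0000: CF_t = 65.000000, DF = 0.908760, PV = 59.069376
  t = 3.0000: CF_t = 65.000000, DF = 0.866310, PV = 56.310177
  t = 4.0000: CF_t = 65.000000, DF = 0.825844, PV = 53.679864
  t = 5.0000: CF_t = 65.000000, DF = 0.787268, PV = 51.172415
  t = 6.0000: CF_t = 65.000000, DF = 0.750494, PV = 48.782093
  t = 7.0000: CF_t = 1065.000000, DF = 0.715437, PV = 761.940731
Price P = sum_t PV_t = 1092.918431
First compute Macaulay numerator sum_t t * PV_t:
  t * PV_t at t = 1.0000: 61.963775
  t * PV_t at t = 2.0000: 118.138751
  t * PV_t at t = 3.0000: 168.930531
  t * PV_t at t = 4.0000: 214.719455
  t * PV_t at t = 5.0000: 255.862076
  t * PV_t at t = 6.0000: 292.692556
  t * PV_t at t = 7.0000: 5333.585119
Macaulay duration D = 6445.892264 / 1092.918431 = 5.897871
Modified duration = D / (1 + y/m) = 5.897871 / (1 + 0.049000) = 5.622375


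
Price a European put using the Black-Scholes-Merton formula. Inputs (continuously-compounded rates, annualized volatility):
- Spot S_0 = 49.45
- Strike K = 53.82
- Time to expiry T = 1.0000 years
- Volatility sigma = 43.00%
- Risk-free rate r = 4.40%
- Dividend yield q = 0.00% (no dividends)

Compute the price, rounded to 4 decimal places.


Answer: Price = 9.6572

Derivation:
d1 = (ln(S/K) + (r - q + 0.5*sigma^2) * T) / (sigma * sqrt(T)) = 0.12038817
d2 = d1 - sigma * sqrt(T) = -0.30961183
exp(-rT) = 0.95695396; exp(-qT) = 1.00000000
P = K * exp(-rT) * N(-d2) - S_0 * exp(-qT) * N(-d1)
N(-d1) = 0.45208783; N(-d2) = 0.62157192
P = 53.8200 * 0.95695396 * 0.62157192 - 49.4500 * 1.00000000 * 0.45208783 = 9.6572


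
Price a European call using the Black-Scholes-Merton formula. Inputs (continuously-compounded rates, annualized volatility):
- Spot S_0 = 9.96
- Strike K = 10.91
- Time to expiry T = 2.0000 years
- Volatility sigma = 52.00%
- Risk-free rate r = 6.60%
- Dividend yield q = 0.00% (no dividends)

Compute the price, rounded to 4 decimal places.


Answer: Price = 3.0040

Derivation:
d1 = (ln(S/K) + (r - q + 0.5*sigma^2) * T) / (sigma * sqrt(T)) = 0.42330848
d2 = d1 - sigma * sqrt(T) = -0.31208257
exp(-rT) = 0.87634100; exp(-qT) = 1.00000000
C = S_0 * exp(-qT) * N(d1) - K * exp(-rT) * N(d2)
N(d1) = 0.66396490; N(d2) = 0.37748889
C = 9.9600 * 1.00000000 * 0.66396490 - 10.9100 * 0.87634100 * 0.37748889 = 3.0040


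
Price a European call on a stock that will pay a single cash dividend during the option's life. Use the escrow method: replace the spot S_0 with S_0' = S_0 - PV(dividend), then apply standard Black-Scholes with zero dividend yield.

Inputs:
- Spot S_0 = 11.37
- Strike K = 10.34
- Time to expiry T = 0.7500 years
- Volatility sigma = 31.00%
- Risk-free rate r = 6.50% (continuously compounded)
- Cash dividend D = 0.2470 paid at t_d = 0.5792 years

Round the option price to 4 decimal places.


PV(D) = D * exp(-r * t_d) = 0.2470 * 0.96305188 = 0.23787381
S_0' = S_0 - PV(D) = 11.3700 - 0.23787381 = 11.13212619
d1 = (ln(S_0'/K) + (r + sigma^2/2)*T) / (sigma*sqrt(T)) = 0.59077016
d2 = d1 - sigma*sqrt(T) = 0.32230229
exp(-rT) = 0.95241920
N(d1) = 0.72266278; N(d2) = 0.62638815
C = S_0' * N(d1) - K * exp(-rT) * N(d2) = 11.13212619 * 0.72266278 - 10.3400 * 0.95241920 * 0.62638815 = 1.8761

Answer: Price = 1.8761


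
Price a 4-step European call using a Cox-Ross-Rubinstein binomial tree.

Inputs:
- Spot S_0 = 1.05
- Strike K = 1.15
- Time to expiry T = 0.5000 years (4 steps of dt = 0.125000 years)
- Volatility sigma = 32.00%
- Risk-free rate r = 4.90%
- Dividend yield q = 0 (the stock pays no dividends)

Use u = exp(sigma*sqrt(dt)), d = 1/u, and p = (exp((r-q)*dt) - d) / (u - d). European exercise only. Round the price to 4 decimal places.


dt = T/N = 0.125000
u = exp(sigma*sqrt(dt)) = 1.119785; d = 1/u = 0.893028
p = (exp((r-q)*dt) - d) / (u - d) = 0.498840
Discount per step: exp(-r*dt) = 0.993894
Stock lattice S(k, i) with i counting down-moves:
  k=0: S(0,0) = 1.0500
  k=1: S(1,0) = 1.1758; S(1,1) = 0.9377
  k=2: S(2,0) = 1.3166; S(2,1) = 1.0500; S(2,2) = 0.8374
  k=3: S(3,0) = 1.4743; S(3,1) = 1.1758; S(3,2) = 0.9377; S(3,3) = 0.7478
  k=4: S(4,0) = 1.6509; S(4,1) = 1.3166; S(4,2) = 1.0500; S(4,3) = 0.8374; S(4,4) = 0.6678
Terminal payoffs V(N, i) = max(S_T - K, 0):
  V(4,0) = 0.500930; V(4,1) = 0.166615; V(4,2) = 0.000000; V(4,3) = 0.000000; V(4,4) = 0.000000
Backward induction: V(k, i) = exp(-r*dt) * [p * V(k+1, i) + (1-p) * V(k+1, i+1)].
  V(3,0) = exp(-r*dt) * [p*0.500930 + (1-p)*0.166615] = 0.331349
  V(3,1) = exp(-r*dt) * [p*0.166615 + (1-p)*0.000000] = 0.082607
  V(3,2) = exp(-r*dt) * [p*0.000000 + (1-p)*0.000000] = 0.000000
  V(3,3) = exp(-r*dt) * [p*0.000000 + (1-p)*0.000000] = 0.000000
  V(2,0) = exp(-r*dt) * [p*0.331349 + (1-p)*0.082607] = 0.205427
  V(2,1) = exp(-r*dt) * [p*0.082607 + (1-p)*0.000000] = 0.040956
  V(2,2) = exp(-r*dt) * [p*0.000000 + (1-p)*0.000000] = 0.000000
  V(1,0) = exp(-r*dt) * [p*0.205427 + (1-p)*0.040956] = 0.122250
  V(1,1) = exp(-r*dt) * [p*0.040956 + (1-p)*0.000000] = 0.020306
  V(0,0) = exp(-r*dt) * [p*0.122250 + (1-p)*0.020306] = 0.070725

Answer: Price = V(0,0) = 0.0707


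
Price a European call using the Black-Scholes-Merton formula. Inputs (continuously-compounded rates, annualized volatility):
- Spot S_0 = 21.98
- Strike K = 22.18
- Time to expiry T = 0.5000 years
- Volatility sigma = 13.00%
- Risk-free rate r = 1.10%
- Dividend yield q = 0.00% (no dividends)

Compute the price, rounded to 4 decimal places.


Answer: Price = 0.7686

Derivation:
d1 = (ln(S/K) + (r - q + 0.5*sigma^2) * T) / (sigma * sqrt(T)) = 0.00725565
d2 = d1 - sigma * sqrt(T) = -0.08466824
exp(-rT) = 0.99451510; exp(-qT) = 1.00000000
C = S_0 * exp(-qT) * N(d1) - K * exp(-rT) * N(d2)
N(d1) = 0.50289456; N(d2) = 0.46626257
C = 21.9800 * 1.00000000 * 0.50289456 - 22.1800 * 0.99451510 * 0.46626257 = 0.7686


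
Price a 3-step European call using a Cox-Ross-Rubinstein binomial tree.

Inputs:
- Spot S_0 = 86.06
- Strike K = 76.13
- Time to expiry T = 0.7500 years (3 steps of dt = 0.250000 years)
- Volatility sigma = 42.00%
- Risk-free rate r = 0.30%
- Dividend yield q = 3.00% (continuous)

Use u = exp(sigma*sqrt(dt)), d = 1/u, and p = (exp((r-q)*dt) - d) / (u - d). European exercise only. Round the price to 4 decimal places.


dt = T/N = 0.250000
u = exp(sigma*sqrt(dt)) = 1.233678; d = 1/u = 0.810584
p = (exp((r-q)*dt) - d) / (u - d) = 0.431792
Discount per step: exp(-r*dt) = 0.999250
Stock lattice S(k, i) with i counting down-moves:
  k=0: S(0,0) = 86.0600
  k=1: S(1,0) = 106.1703; S(1,1) = 69.7589
  k=2: S(2,0) = 130.9800; S(2,1) = 86.0600; S(2,2) = 56.5454
  k=3: S(3,0) = 161.5872; S(3,1) = 106.1703; S(3,2) = 69.7589; S(3,3) = 45.8349
Terminal payoffs V(N, i) = max(S_T - K, 0):
  V(3,0) = 85.457166; V(3,1) = 30.040334; V(3,2) = 0.000000; V(3,3) = 0.000000
Backward induction: V(k, i) = exp(-r*dt) * [p * V(k+1, i) + (1-p) * V(k+1, i+1)].
  V(2,0) = exp(-r*dt) * [p*85.457166 + (1-p)*30.040334] = 53.928412
  V(2,1) = exp(-r*dt) * [p*30.040334 + (1-p)*0.000000] = 12.961448
  V(2,2) = exp(-r*dt) * [p*0.000000 + (1-p)*0.000000] = 0.000000
  V(1,0) = exp(-r*dt) * [p*53.928412 + (1-p)*12.961448] = 30.627672
  V(1,1) = exp(-r*dt) * [p*12.961448 + (1-p)*0.000000] = 5.592453
  V(0,0) = exp(-r*dt) * [p*30.627672 + (1-p)*5.592453] = 16.390161

Answer: Price = V(0,0) = 16.3902


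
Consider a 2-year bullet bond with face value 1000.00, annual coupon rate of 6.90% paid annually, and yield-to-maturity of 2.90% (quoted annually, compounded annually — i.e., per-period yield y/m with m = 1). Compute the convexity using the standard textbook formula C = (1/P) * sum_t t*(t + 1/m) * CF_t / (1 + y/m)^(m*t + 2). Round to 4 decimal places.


Answer: Convexity = 5.4313

Derivation:
Coupon per period c = face * coupon_rate / m = 69.000000
Periods per year m = 1; per-period yield y/m = 0.029000
Number of cashflows N = 2
Cashflows (t years, CF_t, discount factor 1/(1+y/m)^(m*t), PV):
  t = 1.0000: CF_t = 69.000000, DF = 0.971817, PV = 67.055394
  t = 2.0000: CF_t = 1069.000000, DF = 0.944429, PV = 1009.594453
Price P = sum_t PV_t = 1076.649846
Convexity numerator sum_t t*(t + 1/m) * CF_t / (1+y/m)^(m*t + 2):
  t = 1.0000: term = 126.658098
  t = 2.0000: term = 5720.940837
Convexity = (1/P) * sum = 5847.598935 / 1076.649846 = 5.431291


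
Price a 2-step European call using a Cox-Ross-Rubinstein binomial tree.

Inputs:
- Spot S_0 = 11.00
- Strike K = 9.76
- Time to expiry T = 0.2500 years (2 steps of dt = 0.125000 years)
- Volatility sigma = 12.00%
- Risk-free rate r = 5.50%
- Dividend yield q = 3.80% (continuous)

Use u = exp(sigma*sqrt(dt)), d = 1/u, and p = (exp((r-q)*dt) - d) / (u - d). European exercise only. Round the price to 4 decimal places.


dt = T/N = 0.125000
u = exp(sigma*sqrt(dt)) = 1.043339; d = 1/u = 0.958461
p = (exp((r-q)*dt) - d) / (u - d) = 0.514457
Discount per step: exp(-r*dt) = 0.993149
Stock lattice S(k, i) with i counting down-moves:
  k=0: S(0,0) = 11.0000
  k=1: S(1,0) = 11.4767; S(1,1) = 10.5431
  k=2: S(2,0) = 11.9741; S(2,1) = 11.0000; S(2,2) = 10.1051
Terminal payoffs V(N, i) = max(S_T - K, 0):
  V(2,0) = 2.214125; V(2,1) = 1.240000; V(2,2) = 0.345122
Backward induction: V(k, i) = exp(-r*dt) * [p * V(k+1, i) + (1-p) * V(k+1, i+1)].
  V(1,0) = exp(-r*dt) * [p*2.214125 + (1-p)*1.240000] = 1.729217
  V(1,1) = exp(-r*dt) * [p*1.240000 + (1-p)*0.345122] = 0.799980
  V(0,0) = exp(-r*dt) * [p*1.729217 + (1-p)*0.799980] = 1.269276

Answer: Price = V(0,0) = 1.2693


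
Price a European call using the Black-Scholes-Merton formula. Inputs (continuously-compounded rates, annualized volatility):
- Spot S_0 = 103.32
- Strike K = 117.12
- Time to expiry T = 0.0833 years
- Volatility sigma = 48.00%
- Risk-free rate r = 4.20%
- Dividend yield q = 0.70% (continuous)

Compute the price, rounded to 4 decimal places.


Answer: Price = 1.5707

Derivation:
d1 = (ln(S/K) + (r - q + 0.5*sigma^2) * T) / (sigma * sqrt(T)) = -0.81463401
d2 = d1 - sigma * sqrt(T) = -0.95317036
exp(-rT) = 0.99650751; exp(-qT) = 0.99941707
C = S_0 * exp(-qT) * N(d1) - K * exp(-rT) * N(d2)
N(d1) = 0.20764092; N(d2) = 0.17025188
C = 103.3200 * 0.99941707 * 0.20764092 - 117.1200 * 0.99650751 * 0.17025188 = 1.5707


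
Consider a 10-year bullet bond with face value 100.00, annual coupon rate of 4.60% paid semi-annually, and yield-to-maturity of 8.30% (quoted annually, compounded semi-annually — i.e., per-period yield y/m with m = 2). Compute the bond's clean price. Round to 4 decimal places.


Answer: Price = 75.1886

Derivation:
Coupon per period c = face * coupon_rate / m = 2.300000
Periods per year m = 2; per-period yield y/m = 0.041500
Number of cashflows N = 20
Cashflows (t years, CF_t, discount factor 1/(1+y/m)^(m*t), PV):
  t = 0.5000: CF_t = 2.300000, DF = 0.960154, PV = 2.208353
  t = 1.0000: CF_t = 2.300000, DF = 0.921895, PV = 2.120358
  t = 1.5000: CF_t = 2.300000, DF = 0.885161, PV = 2.035870
  t = 2.0000: CF_t = 2.300000, DF = 0.849890, PV = 1.954748
  t = 2.5000: CF_t = 2.300000, DF = 0.816025, PV = 1.876858
  t = 3.0000: CF_t = 2.300000, DF = 0.783510, PV = 1.802072
  t = 3.5000: CF_t = 2.300000, DF = 0.752290, PV = 1.730266
  t = 4.0000: CF_t = 2.300000, DF = 0.722314, PV = 1.661321
  t = 4.5000: CF_t = 2.300000, DF = 0.693532, PV = 1.595124
  t = 5.0000: CF_t = 2.300000, DF = 0.665897, PV = 1.531564
  t = 5.5000: CF_t = 2.300000, DF = 0.639364, PV = 1.470537
  t = 6.0000: CF_t = 2.300000, DF = 0.613887, PV = 1.411941
  t = 6.5000: CF_t = 2.300000, DF = 0.589426, PV = 1.355680
  t = 7.0000: CF_t = 2.300000, DF = 0.565940, PV = 1.301661
  t = 7.5000: CF_t = 2.300000, DF = 0.543389, PV = 1.249795
  t = 8.0000: CF_t = 2.300000, DF = 0.521737, PV = 1.199995
  t = 8.5000: CF_t = 2.300000, DF = 0.500948, PV = 1.152180
  t = 9.0000: CF_t = 2.300000, DF = 0.480987, PV = 1.106269
  t = 9.5000: CF_t = 2.300000, DF = 0.461821, PV = 1.062189
  t = 10.0000: CF_t = 102.300000, DF = 0.443419, PV = 45.361786
Price P = sum_t PV_t = 75.188568


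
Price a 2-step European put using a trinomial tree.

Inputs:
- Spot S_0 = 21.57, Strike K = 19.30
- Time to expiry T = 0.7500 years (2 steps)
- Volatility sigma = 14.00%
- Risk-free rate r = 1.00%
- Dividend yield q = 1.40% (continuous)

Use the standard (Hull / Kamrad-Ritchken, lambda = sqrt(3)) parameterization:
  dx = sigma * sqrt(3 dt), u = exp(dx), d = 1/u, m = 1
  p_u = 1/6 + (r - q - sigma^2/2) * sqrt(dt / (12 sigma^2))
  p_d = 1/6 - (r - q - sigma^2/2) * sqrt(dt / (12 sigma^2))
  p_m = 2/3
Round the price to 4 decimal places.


dt = T/N = 0.375000; dx = sigma*sqrt(3*dt) = 0.148492
u = exp(dx) = 1.160084; d = 1/u = 0.862007
p_u = 0.149242, p_m = 0.666667, p_d = 0.184092
Discount per step: exp(-r*dt) = 0.996257
Stock lattice S(k, j) with j the centered position index:
  k=0: S(0,+0) = 21.5700
  k=1: S(1,-1) = 18.5935; S(1,+0) = 21.5700; S(1,+1) = 25.0230
  k=2: S(2,-2) = 16.0277; S(2,-1) = 18.5935; S(2,+0) = 21.5700; S(2,+1) = 25.0230; S(2,+2) = 29.0288
Terminal payoffs V(N, j) = max(K - S_T, 0):
  V(2,-2) = 3.272298; V(2,-1) = 0.706519; V(2,+0) = 0.000000; V(2,+1) = 0.000000; V(2,+2) = 0.000000
Backward induction: V(k, j) = exp(-r*dt) * [p_u * V(k+1, j+1) + p_m * V(k+1, j) + p_d * V(k+1, j-1)]
  V(1,-1) = exp(-r*dt) * [p_u*0.000000 + p_m*0.706519 + p_d*3.272298] = 1.069398
  V(1,+0) = exp(-r*dt) * [p_u*0.000000 + p_m*0.000000 + p_d*0.706519] = 0.129578
  V(1,+1) = exp(-r*dt) * [p_u*0.000000 + p_m*0.000000 + p_d*0.000000] = 0.000000
  V(0,+0) = exp(-r*dt) * [p_u*0.000000 + p_m*0.129578 + p_d*1.069398] = 0.282192

Answer: Price = V(0,0) = 0.2822


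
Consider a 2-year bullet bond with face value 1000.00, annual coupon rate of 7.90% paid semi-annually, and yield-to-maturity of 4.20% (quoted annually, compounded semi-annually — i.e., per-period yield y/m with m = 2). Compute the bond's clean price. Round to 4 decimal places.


Coupon per period c = face * coupon_rate / m = 39.500000
Periods per year m = 2; per-period yield y/m = 0.021000
Number of cashflows N = 4
Cashflows (t years, CF_t, discount factor 1/(1+y/m)^(m*t), PV):
  t = 0.5000: CF_t = 39.500000, DF = 0.979432, PV = 38.687561
  t = 1.0000: CF_t = 39.500000, DF = 0.959287, PV = 37.891833
  t = 1.5000: CF_t = 39.500000, DF = 0.939556, PV = 37.112471
  t = 2.0000: CF_t = 1039.500000, DF = 0.920231, PV = 956.580504
Price P = sum_t PV_t = 1070.272369

Answer: Price = 1070.2724


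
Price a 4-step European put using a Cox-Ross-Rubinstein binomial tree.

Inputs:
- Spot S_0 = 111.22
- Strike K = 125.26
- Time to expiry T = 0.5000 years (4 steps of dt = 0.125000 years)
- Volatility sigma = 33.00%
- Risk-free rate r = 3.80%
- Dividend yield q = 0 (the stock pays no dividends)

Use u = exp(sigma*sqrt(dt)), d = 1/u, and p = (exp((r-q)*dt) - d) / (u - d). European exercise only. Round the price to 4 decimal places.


dt = T/N = 0.125000
u = exp(sigma*sqrt(dt)) = 1.123751; d = 1/u = 0.889876
p = (exp((r-q)*dt) - d) / (u - d) = 0.491223
Discount per step: exp(-r*dt) = 0.995261
Stock lattice S(k, i) with i counting down-moves:
  k=0: S(0,0) = 111.2200
  k=1: S(1,0) = 124.9836; S(1,1) = 98.9721
  k=2: S(2,0) = 140.4505; S(2,1) = 111.2200; S(2,2) = 88.0729
  k=3: S(3,0) = 157.8315; S(3,1) = 124.9836; S(3,2) = 98.9721; S(3,3) = 78.3740
  k=4: S(4,0) = 177.3634; S(4,1) = 140.4505; S(4,2) = 111.2200; S(4,3) = 88.0729; S(4,4) = 69.7432
Terminal payoffs V(N, i) = max(K - S_T, 0):
  V(4,0) = 0.000000; V(4,1) = 0.000000; V(4,2) = 14.040000; V(4,3) = 37.187091; V(4,4) = 55.516812
Backward induction: V(k, i) = exp(-r*dt) * [p * V(k+1, i) + (1-p) * V(k+1, i+1)].
  V(3,0) = exp(-r*dt) * [p*0.000000 + (1-p)*0.000000] = 0.000000
  V(3,1) = exp(-r*dt) * [p*0.000000 + (1-p)*14.040000] = 7.109376
  V(3,2) = exp(-r*dt) * [p*14.040000 + (1-p)*37.187091] = 25.694364
  V(3,3) = exp(-r*dt) * [p*37.187091 + (1-p)*55.516812] = 46.292416
  V(2,0) = exp(-r*dt) * [p*0.000000 + (1-p)*7.109376] = 3.599945
  V(2,1) = exp(-r*dt) * [p*7.109376 + (1-p)*25.694364] = 16.486490
  V(2,2) = exp(-r*dt) * [p*25.694364 + (1-p)*46.292416] = 36.002755
  V(1,0) = exp(-r*dt) * [p*3.599945 + (1-p)*16.486490] = 10.108192
  V(1,1) = exp(-r*dt) * [p*16.486490 + (1-p)*36.002755] = 26.290735
  V(0,0) = exp(-r*dt) * [p*10.108192 + (1-p)*26.290735] = 18.254579

Answer: Price = V(0,0) = 18.2546


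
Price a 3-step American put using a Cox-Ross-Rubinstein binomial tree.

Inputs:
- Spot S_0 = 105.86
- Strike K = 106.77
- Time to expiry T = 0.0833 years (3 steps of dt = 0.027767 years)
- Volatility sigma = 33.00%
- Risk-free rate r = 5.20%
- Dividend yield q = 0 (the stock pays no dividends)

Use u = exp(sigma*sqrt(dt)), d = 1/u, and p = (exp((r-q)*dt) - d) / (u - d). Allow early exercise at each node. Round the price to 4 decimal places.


dt = T/N = 0.027767
u = exp(sigma*sqrt(dt)) = 1.056529; d = 1/u = 0.946496
p = (exp((r-q)*dt) - d) / (u - d) = 0.499388
Discount per step: exp(-r*dt) = 0.998557
Stock lattice S(k, i) with i counting down-moves:
  k=0: S(0,0) = 105.8600
  k=1: S(1,0) = 111.8442; S(1,1) = 100.1960
  k=2: S(2,0) = 118.1666; S(2,1) = 105.8600; S(2,2) = 94.8351
  k=3: S(3,0) = 124.8464; S(3,1) = 111.8442; S(3,2) = 100.1960; S(3,3) = 89.7610
Terminal payoffs V(N, i) = max(K - S_T, 0):
  V(3,0) = 0.000000; V(3,1) = 0.000000; V(3,2) = 6.573980; V(3,3) = 17.009010
Backward induction: V(k, i) = exp(-r*dt) * [p * V(k+1, i) + (1-p) * V(k+1, i+1)]; then take max(V_cont, immediate exercise) for American.
  V(2,0) = exp(-r*dt) * [p*0.000000 + (1-p)*0.000000] = 0.000000; exercise = 0.000000; V(2,0) = max -> 0.000000
  V(2,1) = exp(-r*dt) * [p*0.000000 + (1-p)*6.573980] = 3.286266; exercise = 0.910000; V(2,1) = max -> 3.286266
  V(2,2) = exp(-r*dt) * [p*6.573980 + (1-p)*17.009010] = 11.780861; exercise = 11.934912; V(2,2) = max -> 11.934912
  V(1,0) = exp(-r*dt) * [p*0.000000 + (1-p)*3.286266] = 1.642772; exercise = 0.000000; V(1,0) = max -> 1.642772
  V(1,1) = exp(-r*dt) * [p*3.286266 + (1-p)*11.934912] = 7.604896; exercise = 6.573980; V(1,1) = max -> 7.604896
  V(0,0) = exp(-r*dt) * [p*1.642772 + (1-p)*7.604896] = 4.620807; exercise = 0.910000; V(0,0) = max -> 4.620807

Answer: Price = V(0,0) = 4.6208


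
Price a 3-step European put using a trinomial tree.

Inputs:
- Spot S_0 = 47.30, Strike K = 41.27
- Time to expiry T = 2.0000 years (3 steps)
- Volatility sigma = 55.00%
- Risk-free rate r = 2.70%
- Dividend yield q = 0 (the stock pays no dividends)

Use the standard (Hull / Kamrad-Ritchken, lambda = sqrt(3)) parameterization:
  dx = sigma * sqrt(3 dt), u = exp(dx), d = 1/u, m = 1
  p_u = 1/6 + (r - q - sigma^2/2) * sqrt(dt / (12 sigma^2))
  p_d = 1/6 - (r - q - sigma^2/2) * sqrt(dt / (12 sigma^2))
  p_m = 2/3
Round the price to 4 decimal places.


dt = T/N = 0.666667; dx = sigma*sqrt(3*dt) = 0.777817
u = exp(dx) = 2.176716; d = 1/u = 0.459408
p_u = 0.113419, p_m = 0.666667, p_d = 0.219914
Discount per step: exp(-r*dt) = 0.982161
Stock lattice S(k, j) with j the centered position index:
  k=0: S(0,+0) = 47.3000
  k=1: S(1,-1) = 21.7300; S(1,+0) = 47.3000; S(1,+1) = 102.9587
  k=2: S(2,-2) = 9.9829; S(2,-1) = 21.7300; S(2,+0) = 47.3000; S(2,+1) = 102.9587; S(2,+2) = 224.1118
  k=3: S(3,-3) = 4.5862; S(3,-2) = 9.9829; S(3,-1) = 21.7300; S(3,+0) = 47.3000; S(3,+1) = 102.9587; S(3,+2) = 224.1118; S(3,+3) = 487.8279
Terminal payoffs V(N, j) = max(K - S_T, 0):
  V(3,-3) = 36.683772; V(3,-2) = 31.287083; V(3,-1) = 19.540021; V(3,+0) = 0.000000; V(3,+1) = 0.000000; V(3,+2) = 0.000000; V(3,+3) = 0.000000
Backward induction: V(k, j) = exp(-r*dt) * [p_u * V(k+1, j+1) + p_m * V(k+1, j) + p_d * V(k+1, j-1)]
  V(2,-2) = exp(-r*dt) * [p_u*19.540021 + p_m*31.287083 + p_d*36.683772] = 30.586012
  V(2,-1) = exp(-r*dt) * [p_u*0.000000 + p_m*19.540021 + p_d*31.287083] = 19.552024
  V(2,+0) = exp(-r*dt) * [p_u*0.000000 + p_m*0.000000 + p_d*19.540021] = 4.220467
  V(2,+1) = exp(-r*dt) * [p_u*0.000000 + p_m*0.000000 + p_d*0.000000] = 0.000000
  V(2,+2) = exp(-r*dt) * [p_u*0.000000 + p_m*0.000000 + p_d*0.000000] = 0.000000
  V(1,-1) = exp(-r*dt) * [p_u*4.220467 + p_m*19.552024 + p_d*30.586012] = 19.878601
  V(1,+0) = exp(-r*dt) * [p_u*0.000000 + p_m*4.220467 + p_d*19.552024] = 6.986511
  V(1,+1) = exp(-r*dt) * [p_u*0.000000 + p_m*0.000000 + p_d*4.220467] = 0.911583
  V(0,+0) = exp(-r*dt) * [p_u*0.911583 + p_m*6.986511 + p_d*19.878601] = 8.969730

Answer: Price = V(0,0) = 8.9697


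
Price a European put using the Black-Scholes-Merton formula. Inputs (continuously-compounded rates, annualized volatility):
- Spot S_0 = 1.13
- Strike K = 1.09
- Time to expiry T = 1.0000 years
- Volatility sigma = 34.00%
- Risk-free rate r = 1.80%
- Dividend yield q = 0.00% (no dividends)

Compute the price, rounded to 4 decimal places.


d1 = (ln(S/K) + (r - q + 0.5*sigma^2) * T) / (sigma * sqrt(T)) = 0.32894099
d2 = d1 - sigma * sqrt(T) = -0.01105901
exp(-rT) = 0.98216103; exp(-qT) = 1.00000000
P = K * exp(-rT) * N(-d2) - S_0 * exp(-qT) * N(-d1)
N(-d1) = 0.37110015; N(-d2) = 0.50441182
P = 1.0900 * 0.98216103 * 0.50441182 - 1.1300 * 1.00000000 * 0.37110015 = 0.1207

Answer: Price = 0.1207


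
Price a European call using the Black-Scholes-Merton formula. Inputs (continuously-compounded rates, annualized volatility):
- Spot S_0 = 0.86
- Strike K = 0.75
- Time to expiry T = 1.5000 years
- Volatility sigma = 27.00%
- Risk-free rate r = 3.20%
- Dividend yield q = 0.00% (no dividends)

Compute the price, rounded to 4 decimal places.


Answer: Price = 0.1915

Derivation:
d1 = (ln(S/K) + (r - q + 0.5*sigma^2) * T) / (sigma * sqrt(T)) = 0.72436608
d2 = d1 - sigma * sqrt(T) = 0.39368496
exp(-rT) = 0.95313379; exp(-qT) = 1.00000000
C = S_0 * exp(-qT) * N(d1) - K * exp(-rT) * N(d2)
N(d1) = 0.76557949; N(d2) = 0.65309318
C = 0.8600 * 1.00000000 * 0.76557949 - 0.7500 * 0.95313379 * 0.65309318 = 0.1915


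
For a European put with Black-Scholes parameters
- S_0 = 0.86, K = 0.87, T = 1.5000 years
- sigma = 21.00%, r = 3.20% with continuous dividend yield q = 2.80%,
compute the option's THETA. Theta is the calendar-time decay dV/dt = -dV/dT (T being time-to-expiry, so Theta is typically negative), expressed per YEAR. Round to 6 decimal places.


Answer: Theta = -0.023753

Derivation:
d1 = 0.1069772949; d2 = -0.1502191281
phi(d1) = 0.3966660231; exp(-qT) = 0.9588697806; exp(-rT) = 0.9531337871
Theta = -S*exp(-qT)*phi(d1)*sigma/(2*sqrt(T)) + r*K*exp(-rT)*N(-d2) - q*S*exp(-qT)*N(-d1)
N(-d1) = 0.4574034962; N(-d2) = 0.5597041324; sqrt(T) = 1.2247448714
Term 1 = -0.8600 * 0.9588697806 * 0.3966660231 * 0.2100 / (2 * 1.2247448714) = -0.0280431474
Term 2 = 0.0320 * 0.8700 * 0.9531337871 * 0.5597041324 = 0.0148518861
Term 3 = -0.0280 * 0.8600 * 0.9588697806 * 0.4574034962 = -0.0105612566
Theta = -0.0280431474 + (0.0148518861) + (-0.0105612566) = -0.023753


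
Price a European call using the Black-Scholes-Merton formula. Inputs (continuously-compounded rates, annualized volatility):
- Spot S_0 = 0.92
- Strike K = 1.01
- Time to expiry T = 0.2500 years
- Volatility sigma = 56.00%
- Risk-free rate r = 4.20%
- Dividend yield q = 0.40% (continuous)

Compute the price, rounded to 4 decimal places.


d1 = (ln(S/K) + (r - q + 0.5*sigma^2) * T) / (sigma * sqrt(T)) = -0.15939978
d2 = d1 - sigma * sqrt(T) = -0.43939978
exp(-rT) = 0.98955493; exp(-qT) = 0.99900050
C = S_0 * exp(-qT) * N(d1) - K * exp(-rT) * N(d2)
N(d1) = 0.43667695; N(d2) = 0.33018594
C = 0.9200 * 0.99900050 * 0.43667695 - 1.0100 * 0.98955493 * 0.33018594 = 0.0713

Answer: Price = 0.0713


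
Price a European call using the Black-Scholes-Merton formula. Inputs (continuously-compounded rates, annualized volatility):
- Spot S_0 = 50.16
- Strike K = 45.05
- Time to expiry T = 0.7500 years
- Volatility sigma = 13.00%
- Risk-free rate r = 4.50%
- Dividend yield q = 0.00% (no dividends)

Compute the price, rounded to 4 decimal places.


d1 = (ln(S/K) + (r - q + 0.5*sigma^2) * T) / (sigma * sqrt(T)) = 1.31042889
d2 = d1 - sigma * sqrt(T) = 1.19784559
exp(-rT) = 0.96681318; exp(-qT) = 1.00000000
C = S_0 * exp(-qT) * N(d1) - K * exp(-rT) * N(d2)
N(d1) = 0.90497461; N(d2) = 0.88451143
C = 50.1600 * 1.00000000 * 0.90497461 - 45.0500 * 0.96681318 * 0.88451143 = 6.8687

Answer: Price = 6.8687


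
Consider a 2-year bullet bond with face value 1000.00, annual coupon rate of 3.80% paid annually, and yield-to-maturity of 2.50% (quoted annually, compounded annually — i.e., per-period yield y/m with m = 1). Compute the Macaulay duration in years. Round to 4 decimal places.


Coupon per period c = face * coupon_rate / m = 38.000000
Periods per year m = 1; per-period yield y/m = 0.025000
Number of cashflows N = 2
Cashflows (t years, CF_t, discount factor 1/(1+y/m)^(m*t), PV):
  t = 1.0000: CF_t = 38.000000, DF = 0.975610, PV = 37.073171
  t = 2.0000: CF_t = 1038.000000, DF = 0.951814, PV = 987.983343
Price P = sum_t PV_t = 1025.056514
Macaulay numerator sum_t t * PV_t:
  t * PV_t at t = 1.0000: 37.073171
  t * PV_t at t = 2.0000: 1975.966686
Macaulay duration D = (sum_t t * PV_t) / P = 2013.039857 / 1025.056514 = 1.963833

Answer: Macaulay duration = 1.9638 years


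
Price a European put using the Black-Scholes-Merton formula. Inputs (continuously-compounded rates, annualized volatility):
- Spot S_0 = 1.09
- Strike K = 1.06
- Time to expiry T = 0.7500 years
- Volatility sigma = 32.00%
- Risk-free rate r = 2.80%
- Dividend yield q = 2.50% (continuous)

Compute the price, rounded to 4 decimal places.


Answer: Price = 0.1009

Derivation:
d1 = (ln(S/K) + (r - q + 0.5*sigma^2) * T) / (sigma * sqrt(T)) = 0.24739022
d2 = d1 - sigma * sqrt(T) = -0.02973791
exp(-rT) = 0.97921896; exp(-qT) = 0.98142469
P = K * exp(-rT) * N(-d2) - S_0 * exp(-qT) * N(-d1)
N(-d1) = 0.40230312; N(-d2) = 0.51186196
P = 1.0600 * 0.97921896 * 0.51186196 - 1.0900 * 0.98142469 * 0.40230312 = 0.1009


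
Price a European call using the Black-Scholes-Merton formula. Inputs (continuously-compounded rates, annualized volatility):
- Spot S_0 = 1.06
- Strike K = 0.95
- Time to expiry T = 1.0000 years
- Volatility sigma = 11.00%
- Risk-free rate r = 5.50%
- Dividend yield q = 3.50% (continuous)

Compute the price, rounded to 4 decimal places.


Answer: Price = 0.1306

Derivation:
d1 = (ln(S/K) + (r - q + 0.5*sigma^2) * T) / (sigma * sqrt(T)) = 1.23283820
d2 = d1 - sigma * sqrt(T) = 1.12283820
exp(-rT) = 0.94648515; exp(-qT) = 0.96560542
C = S_0 * exp(-qT) * N(d1) - K * exp(-rT) * N(d2)
N(d1) = 0.89118193; N(d2) = 0.86924689
C = 1.0600 * 0.96560542 * 0.89118193 - 0.9500 * 0.94648515 * 0.86924689 = 0.1306


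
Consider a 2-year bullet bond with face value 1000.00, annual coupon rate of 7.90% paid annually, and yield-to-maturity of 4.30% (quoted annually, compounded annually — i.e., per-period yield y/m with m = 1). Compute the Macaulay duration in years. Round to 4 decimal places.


Answer: Macaulay duration = 1.9291 years

Derivation:
Coupon per period c = face * coupon_rate / m = 79.000000
Periods per year m = 1; per-period yield y/m = 0.043000
Number of cashflows N = 2
Cashflows (t years, CF_t, discount factor 1/(1+y/m)^(m*t), PV):
  t = 1.0000: CF_t = 79.000000, DF = 0.958773, PV = 75.743049
  t = 2.0000: CF_t = 1079.000000, DF = 0.919245, PV = 991.865599
Price P = sum_t PV_t = 1067.608648
Macaulay numerator sum_t t * PV_t:
  t * PV_t at t = 1.0000: 75.743049
  t * PV_t at t = 2.0000: 1983.731198
Macaulay duration D = (sum_t t * PV_t) / P = 2059.474247 / 1067.608648 = 1.929054


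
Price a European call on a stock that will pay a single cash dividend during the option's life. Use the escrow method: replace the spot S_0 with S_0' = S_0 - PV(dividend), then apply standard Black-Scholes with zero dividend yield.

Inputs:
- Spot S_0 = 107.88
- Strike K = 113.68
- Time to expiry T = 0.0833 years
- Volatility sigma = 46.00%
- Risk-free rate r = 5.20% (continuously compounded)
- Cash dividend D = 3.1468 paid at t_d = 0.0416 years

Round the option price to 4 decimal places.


PV(D) = D * exp(-r * t_d) = 3.1468 * 0.99783914 = 3.14000020
S_0' = S_0 - PV(D) = 107.8800 - 3.14000020 = 104.73999980
d1 = (ln(S_0'/K) + (r + sigma^2/2)*T) / (sigma*sqrt(T)) = -0.51792396
d2 = d1 - sigma*sqrt(T) = -0.65068796
exp(-rT) = 0.99567777
N(d1) = 0.30225566; N(d2) = 0.25762397
C = S_0' * N(d1) - K * exp(-rT) * N(d2) = 104.73999980 * 0.30225566 - 113.6800 * 0.99567777 * 0.25762397 = 2.4981

Answer: Price = 2.4981


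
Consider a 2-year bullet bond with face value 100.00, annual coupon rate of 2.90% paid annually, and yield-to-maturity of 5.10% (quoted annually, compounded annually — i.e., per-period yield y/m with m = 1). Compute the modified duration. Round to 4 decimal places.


Answer: Modified duration = 1.8756

Derivation:
Coupon per period c = face * coupon_rate / m = 2.900000
Periods per year m = 1; per-period yield y/m = 0.051000
Number of cashflows N = 2
Cashflows (t years, CF_t, discount factor 1/(1+y/m)^(m*t), PV):
  t = 1.0000: CF_t = 2.900000, DF = 0.951475, PV = 2.759277
  t = 2.0000: CF_t = 102.900000, DF = 0.905304, PV = 93.155809
Price P = sum_t PV_t = 95.915086
First compute Macaulay numerator sum_t t * PV_t:
  t * PV_t at t = 1.0000: 2.759277
  t * PV_t at t = 2.0000: 186.311618
Macaulay duration D = 189.070895 / 95.915086 = 1.971232
Modified duration = D / (1 + y/m) = 1.971232 / (1 + 0.051000) = 1.875578


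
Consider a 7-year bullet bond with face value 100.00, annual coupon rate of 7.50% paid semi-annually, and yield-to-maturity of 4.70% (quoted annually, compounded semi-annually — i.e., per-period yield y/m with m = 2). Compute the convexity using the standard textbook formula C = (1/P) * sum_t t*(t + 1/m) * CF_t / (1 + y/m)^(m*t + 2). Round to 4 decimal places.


Coupon per period c = face * coupon_rate / m = 3.750000
Periods per year m = 2; per-period yield y/m = 0.023500
Number of cashflows N = 14
Cashflows (t years, CF_t, discount factor 1/(1+y/m)^(m*t), PV):
  t = 0.5000: CF_t = 3.750000, DF = 0.977040, PV = 3.663898
  t = 1.0000: CF_t = 3.750000, DF = 0.954606, PV = 3.579774
  t = 1.5000: CF_t = 3.750000, DF = 0.932688, PV = 3.497581
  t = 2.0000: CF_t = 3.750000, DF = 0.911273, PV = 3.417275
  t = 2.5000: CF_t = 3.750000, DF = 0.890350, PV = 3.338813
  t = 3.0000: CF_t = 3.750000, DF = 0.869907, PV = 3.262152
  t = 3.5000: CF_t = 3.750000, DF = 0.849934, PV = 3.187252
  t = 4.0000: CF_t = 3.750000, DF = 0.830419, PV = 3.114071
  t = 4.5000: CF_t = 3.750000, DF = 0.811352, PV = 3.042570
  t = 5.0000: CF_t = 3.750000, DF = 0.792723, PV = 2.972712
  t = 5.5000: CF_t = 3.750000, DF = 0.774522, PV = 2.904457
  t = 6.0000: CF_t = 3.750000, DF = 0.756739, PV = 2.837769
  t = 6.5000: CF_t = 3.750000, DF = 0.739363, PV = 2.772613
  t = 7.0000: CF_t = 103.750000, DF = 0.722387, PV = 74.947689
Price P = sum_t PV_t = 116.538625
Convexity numerator sum_t t*(t + 1/m) * CF_t / (1+y/m)^(m*t + 2):
  t = 0.5000: term = 1.748790
  t = 1.0000: term = 5.125912
  t = 1.5000: term = 10.016438
  t = 2.0000: term = 16.310760
  t = 2.5000: term = 23.904387
  t = 3.0000: term = 32.697744
  t = 3.5000: term = 42.595986
  t = 4.0000: term = 53.508811
  t = 4.5000: term = 65.350282
  t = 5.0000: term = 78.038659
  t = 5.5000: term = 91.496229
  t = 6.0000: term = 105.649152
  t = 6.5000: term = 120.427303
  t = 7.0000: term = 3756.140742
Convexity = (1/P) * sum = 4403.011195 / 116.538625 = 37.781561

Answer: Convexity = 37.7816


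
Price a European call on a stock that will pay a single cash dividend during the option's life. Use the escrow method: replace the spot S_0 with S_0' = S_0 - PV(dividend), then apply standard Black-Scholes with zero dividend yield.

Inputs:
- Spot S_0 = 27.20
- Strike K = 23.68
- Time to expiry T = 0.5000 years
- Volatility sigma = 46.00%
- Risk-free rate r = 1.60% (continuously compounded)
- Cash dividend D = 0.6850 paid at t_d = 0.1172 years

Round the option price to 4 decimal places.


PV(D) = D * exp(-r * t_d) = 0.6850 * 0.99812656 = 0.68371669
S_0' = S_0 - PV(D) = 27.2000 - 0.68371669 = 26.51628331
d1 = (ln(S_0'/K) + (r + sigma^2/2)*T) / (sigma*sqrt(T)) = 0.53502835
d2 = d1 - sigma*sqrt(T) = 0.20975923
exp(-rT) = 0.99203191
N(d1) = 0.70368487; N(d2) = 0.58307220
C = S_0' * N(d1) - K * exp(-rT) * N(d2) = 26.51628331 * 0.70368487 - 23.6800 * 0.99203191 * 0.58307220 = 4.9620

Answer: Price = 4.9620
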